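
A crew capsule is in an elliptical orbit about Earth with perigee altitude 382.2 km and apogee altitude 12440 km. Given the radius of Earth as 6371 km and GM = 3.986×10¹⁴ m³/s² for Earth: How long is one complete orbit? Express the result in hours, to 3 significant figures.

r_p = 6371 + 382.2 = 6753.2 km = 6.7532×10⁶ m.
r_a = 6371 + 12440 = 18811 km = 1.8811×10⁷ m.
Semi-major axis a = (r_p + r_a)/2 = (6753.2 + 18811)/2 = 12782 km = 1.278×10⁷ m.
By Kepler's third law T = 2π√(a³/μ) = 2π × 2.289×10³ = 1.438×10⁴ s.
= 3.995 hours.

T ≈ 3.99 hours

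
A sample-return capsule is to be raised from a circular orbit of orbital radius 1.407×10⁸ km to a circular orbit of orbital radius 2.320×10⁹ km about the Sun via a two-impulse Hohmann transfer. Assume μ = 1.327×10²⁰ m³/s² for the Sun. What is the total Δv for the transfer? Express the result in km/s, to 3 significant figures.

Δv_total ≈ 16.5 km/s

r₁ = 1.407×10⁸ km = 1.407×10¹¹ m.
r₂ = 2.320×10⁹ km = 2.320×10¹² m.
Transfer ellipse a_t = (r₁ + r₂)/2 = 1.230×10¹² m.
At r₁: circular v_c1 = √(μ/r₁) = 30710 m/s; transfer-perihelion v_p = √[μ(2/r₁ − 1/a_t)] = 42170 m/s.
Δv₁ = v_p − v_c1 = 11460 m/s.
At r₂: circular v_c2 = √(μ/r₂) = 7563 m/s; transfer-aphelion v_a = √[μ(2/r₂ − 1/a_t)] = 2558 m/s.
Δv₂ = v_c2 − v_a = 5005 m/s.
Total Δv = Δv₁ + Δv₂ = 16470 m/s = 16.47 km/s.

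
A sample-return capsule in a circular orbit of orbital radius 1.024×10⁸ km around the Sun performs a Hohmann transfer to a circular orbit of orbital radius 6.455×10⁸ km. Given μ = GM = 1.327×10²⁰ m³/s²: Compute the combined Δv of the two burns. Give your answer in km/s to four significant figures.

r₁ = 1.024×10⁸ km = 1.024×10¹¹ m.
r₂ = 6.455×10⁸ km = 6.455×10¹¹ m.
Transfer ellipse a_t = (r₁ + r₂)/2 = 3.740×10¹¹ m.
At r₁: circular v_c1 = √(μ/r₁) = 36000 m/s; transfer-perihelion v_p = √[μ(2/r₁ − 1/a_t)] = 47300 m/s.
Δv₁ = v_p − v_c1 = 11300 m/s.
At r₂: circular v_c2 = √(μ/r₂) = 14340 m/s; transfer-aphelion v_a = √[μ(2/r₂ − 1/a_t)] = 7503 m/s.
Δv₂ = v_c2 − v_a = 6835 m/s.
Total Δv = Δv₁ + Δv₂ = 18130 m/s = 18.13 km/s.

Δv_total ≈ 18.13 km/s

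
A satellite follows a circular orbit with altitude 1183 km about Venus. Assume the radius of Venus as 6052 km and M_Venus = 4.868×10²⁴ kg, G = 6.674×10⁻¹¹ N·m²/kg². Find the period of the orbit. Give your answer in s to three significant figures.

T ≈ 6780 s

μ = GM = 6.674×10⁻¹¹ × 4.868×10²⁴ = 3.249×10¹⁴ m³/s².
r = 6052 + 1183 = 7235.0 km = 7.2350×10⁶ m.
Kepler's third law: T = 2π√(r³/μ) = 2π√((7.235×10⁶)³ / 3.249×10¹⁴).
r³/μ = 1.166×10⁶ s², so T = 2π × 1.080×10³ = 6.784×10³ s.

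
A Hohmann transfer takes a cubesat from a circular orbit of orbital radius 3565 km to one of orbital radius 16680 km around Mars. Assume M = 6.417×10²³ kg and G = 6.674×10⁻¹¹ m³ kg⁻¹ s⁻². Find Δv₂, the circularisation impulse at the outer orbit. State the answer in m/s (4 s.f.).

μ = GM = 6.674×10⁻¹¹ × 6.417×10²³ = 4.283×10¹³ m³/s².
r₁ = 3565 km = 3.565×10⁶ m.
r₂ = 16680 km = 1.668×10⁷ m.
Transfer ellipse a_t = (r₁ + r₂)/2 = 1.012×10⁷ m.
At r₁: circular v_c1 = √(μ/r₁) = 3466 m/s; transfer-periapsis v_p = √[μ(2/r₁ − 1/a_t)] = 4449 m/s.
At r₂: circular v_c2 = √(μ/r₂) = 1602 m/s; transfer-apoapsis v_a = √[μ(2/r₂ − 1/a_t)] = 950.9 m/s.
Δv₂ = v_c2 − v_a = 651.4 m/s.

Δv ≈ 651.4 m/s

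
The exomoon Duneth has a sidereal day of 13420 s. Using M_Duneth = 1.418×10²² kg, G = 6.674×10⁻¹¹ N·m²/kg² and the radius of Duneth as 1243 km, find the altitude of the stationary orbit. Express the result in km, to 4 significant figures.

h_sync ≈ 385.3 km

μ = GM = 6.674×10⁻¹¹ × 1.418×10²² = 9.464×10¹¹ m³/s².
A synchronous orbit has period T, so by Kepler's third law a = (μT²/4π²)^(1/3).
μT²/4π² = 9.464×10¹¹ × (1.342×10⁴)² / 39.48 = 4.317×10¹⁸ m³.
a = 1.628×10⁶ m = 1628.3 km.
Altitude h = a − R = 1628.3 − 1243 = 385.31 km.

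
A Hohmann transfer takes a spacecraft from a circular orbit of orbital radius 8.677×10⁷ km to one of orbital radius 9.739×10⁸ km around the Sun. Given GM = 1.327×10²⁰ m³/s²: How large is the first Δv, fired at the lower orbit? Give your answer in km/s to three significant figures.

Δv ≈ 13.9 km/s

r₁ = 8.677×10⁷ km = 8.677×10¹⁰ m.
r₂ = 9.739×10⁸ km = 9.739×10¹¹ m.
Transfer ellipse a_t = (r₁ + r₂)/2 = 5.303×10¹¹ m.
At r₁: circular v_c1 = √(μ/r₁) = 39110 m/s; transfer-perihelion v_p = √[μ(2/r₁ − 1/a_t)] = 52990 m/s.
Δv₁ = v_p − v_c1 = 13890 m/s.
= 13.89 km/s.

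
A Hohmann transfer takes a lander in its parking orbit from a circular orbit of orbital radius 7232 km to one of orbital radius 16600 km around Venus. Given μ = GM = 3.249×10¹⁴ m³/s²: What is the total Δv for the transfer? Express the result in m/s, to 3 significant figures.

Δv_total ≈ 2190 m/s

r₁ = 7232 km = 7.232×10⁶ m.
r₂ = 16600 km = 1.660×10⁷ m.
Transfer ellipse a_t = (r₁ + r₂)/2 = 1.192×10⁷ m.
At r₁: circular v_c1 = √(μ/r₁) = 6703 m/s; transfer-periapsis v_p = √[μ(2/r₁ − 1/a_t)] = 7911 m/s.
Δv₁ = v_p − v_c1 = 1208 m/s.
At r₂: circular v_c2 = √(μ/r₂) = 4424 m/s; transfer-apoapsis v_a = √[μ(2/r₂ − 1/a_t)] = 3447 m/s.
Δv₂ = v_c2 − v_a = 977.5 m/s.
Total Δv = Δv₁ + Δv₂ = 2186 m/s.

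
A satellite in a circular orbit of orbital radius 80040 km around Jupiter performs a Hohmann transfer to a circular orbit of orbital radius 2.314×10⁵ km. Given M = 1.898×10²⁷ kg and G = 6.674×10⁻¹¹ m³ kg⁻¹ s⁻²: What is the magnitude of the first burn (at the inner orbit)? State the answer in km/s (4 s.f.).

μ = GM = 6.674×10⁻¹¹ × 1.898×10²⁷ = 1.267×10¹⁷ m³/s².
r₁ = 80040 km = 8.004×10⁷ m.
r₂ = 2.314×10⁵ km = 2.314×10⁸ m.
Transfer ellipse a_t = (r₁ + r₂)/2 = 1.557×10⁸ m.
At r₁: circular v_c1 = √(μ/r₁) = 39780 m/s; transfer-perijove v_p = √[μ(2/r₁ − 1/a_t)] = 48500 m/s.
Δv₁ = v_p − v_c1 = 8713 m/s.
= 8.713 km/s.

Δv ≈ 8.713 km/s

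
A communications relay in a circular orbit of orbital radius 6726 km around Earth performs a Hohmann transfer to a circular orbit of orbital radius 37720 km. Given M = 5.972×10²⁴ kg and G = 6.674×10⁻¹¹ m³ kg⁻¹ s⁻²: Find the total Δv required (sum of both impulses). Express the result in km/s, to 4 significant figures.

Δv_total ≈ 3.793 km/s

μ = GM = 6.674×10⁻¹¹ × 5.972×10²⁴ = 3.986×10¹⁴ m³/s².
r₁ = 6726 km = 6.726×10⁶ m.
r₂ = 37720 km = 3.772×10⁷ m.
Transfer ellipse a_t = (r₁ + r₂)/2 = 2.222×10⁷ m.
At r₁: circular v_c1 = √(μ/r₁) = 7698 m/s; transfer-perigee v_p = √[μ(2/r₁ − 1/a_t)] = 10030 m/s.
Δv₁ = v_p − v_c1 = 2331 m/s.
At r₂: circular v_c2 = √(μ/r₂) = 3251 m/s; transfer-apogee v_a = √[μ(2/r₂ − 1/a_t)] = 1788 m/s.
Δv₂ = v_c2 − v_a = 1462 m/s.
Total Δv = Δv₁ + Δv₂ = 3793 m/s = 3.793 km/s.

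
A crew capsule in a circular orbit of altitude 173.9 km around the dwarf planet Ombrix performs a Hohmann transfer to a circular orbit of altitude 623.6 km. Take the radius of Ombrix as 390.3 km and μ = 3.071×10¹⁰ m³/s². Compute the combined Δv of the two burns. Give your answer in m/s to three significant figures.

Δv_total ≈ 58.0 m/s

r₁ = 390.3 + 173.9 = 564.20 km = 5.6420×10⁵ m.
r₂ = 390.3 + 623.6 = 1013.9 km = 1.0139×10⁶ m.
Transfer ellipse a_t = (r₁ + r₂)/2 = 7.890×10⁵ m.
At r₁: circular v_c1 = √(μ/r₁) = 233.3 m/s; transfer-periapsis v_p = √[μ(2/r₁ − 1/a_t)] = 264.5 m/s.
Δv₁ = v_p − v_c1 = 31.16 m/s.
At r₂: circular v_c2 = √(μ/r₂) = 174.0 m/s; transfer-apoapsis v_a = √[μ(2/r₂ − 1/a_t)] = 147.2 m/s.
Δv₂ = v_c2 − v_a = 26.87 m/s.
Total Δv = Δv₁ + Δv₂ = 58.03 m/s.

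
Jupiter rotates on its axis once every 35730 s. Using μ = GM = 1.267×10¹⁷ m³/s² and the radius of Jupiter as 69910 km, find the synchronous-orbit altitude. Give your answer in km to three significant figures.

h_sync ≈ 90100 km

A synchronous orbit has period T, so by Kepler's third law a = (μT²/4π²)^(1/3).
μT²/4π² = 1.267×10¹⁷ × (3.573×10⁴)² / 39.48 = 4.097×10²⁴ m³.
a = 1.600×10⁸ m = 1.6002×10⁵ km.
Altitude h = a − R = 1.6002×10⁵ − 69910 = 90105 km.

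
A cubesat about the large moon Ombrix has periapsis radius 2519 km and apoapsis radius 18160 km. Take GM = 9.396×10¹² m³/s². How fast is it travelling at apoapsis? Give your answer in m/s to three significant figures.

v ≈ 355 m/s

Semi-major axis a = (r_p + r_a)/2 = 10340 km = 1.034×10⁷ m.
Vis-viva: v² = μ(2/r − 1/a) = 9.396×10¹² × (1.101×10⁻⁷ − 9.672×10⁻⁸) = 1.261×10⁵ m²/s².
v = 355.0 m/s.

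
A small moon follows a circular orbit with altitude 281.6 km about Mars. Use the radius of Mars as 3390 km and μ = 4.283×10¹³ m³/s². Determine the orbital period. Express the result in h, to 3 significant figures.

r = 3390 + 281.6 = 3671.6 km = 3.6716×10⁶ m.
Kepler's third law: T = 2π√(r³/μ) = 2π√((3.672×10⁶)³ / 4.283×10¹³).
r³/μ = 1.156×10⁶ s², so T = 2π × 1.075×10³ = 6.754×10³ s.
Converting: 6.754×10³ s ÷ 3600 = 1.876 h.

T ≈ 1.88 h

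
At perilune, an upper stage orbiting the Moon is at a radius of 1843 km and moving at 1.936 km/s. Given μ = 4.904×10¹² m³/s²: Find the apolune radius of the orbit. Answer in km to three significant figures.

r_p = 1.843×10⁶ m.
Specific energy ε = v²/2 − μ/r = -7.868×10⁵ J/kg, so a = −μ/(2ε) = 3.116×10⁶ m.
The apsides satisfy r_p + r_a = 2a, so the apolune radius is 2a − r_p = 4.390×10⁶ m = 4389.6 km.

apolune radius ≈ 4390 km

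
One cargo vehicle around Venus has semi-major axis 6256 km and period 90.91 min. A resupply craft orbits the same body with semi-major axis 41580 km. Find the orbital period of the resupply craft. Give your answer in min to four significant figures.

T₂ ≈ 1558 min

Kepler's third law: T² ∝ a³, so T₂ = T₁ (a₂/a₁)^(3/2).
a₂/a₁ = 6.646, (a₂/a₁)^(3/2) = 17.13.
T₂ = 90.91 × 17.13 = 1558 min.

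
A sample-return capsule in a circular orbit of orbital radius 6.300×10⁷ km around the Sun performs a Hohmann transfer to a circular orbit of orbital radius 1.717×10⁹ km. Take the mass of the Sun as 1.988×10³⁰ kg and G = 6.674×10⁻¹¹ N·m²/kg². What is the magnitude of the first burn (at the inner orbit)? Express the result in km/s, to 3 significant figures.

Δv ≈ 17.8 km/s

μ = GM = 6.674×10⁻¹¹ × 1.988×10³⁰ = 1.327×10²⁰ m³/s².
r₁ = 6.300×10⁷ km = 6.300×10¹⁰ m.
r₂ = 1.717×10⁹ km = 1.717×10¹² m.
Transfer ellipse a_t = (r₁ + r₂)/2 = 8.900×10¹¹ m.
At r₁: circular v_c1 = √(μ/r₁) = 45890 m/s; transfer-perihelion v_p = √[μ(2/r₁ − 1/a_t)] = 63740 m/s.
Δv₁ = v_p − v_c1 = 17850 m/s.
= 17.85 km/s.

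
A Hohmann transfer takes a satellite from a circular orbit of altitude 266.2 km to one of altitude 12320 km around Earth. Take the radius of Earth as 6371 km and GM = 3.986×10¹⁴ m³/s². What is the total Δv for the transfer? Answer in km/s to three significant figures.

Δv_total ≈ 2.94 km/s

r₁ = 6371 + 266.2 = 6637.2 km = 6.6372×10⁶ m.
r₂ = 6371 + 12320 = 18691 km = 1.8691×10⁷ m.
Transfer ellipse a_t = (r₁ + r₂)/2 = 1.266×10⁷ m.
At r₁: circular v_c1 = √(μ/r₁) = 7750 m/s; transfer-perigee v_p = √[μ(2/r₁ − 1/a_t)] = 9415 m/s.
Δv₁ = v_p − v_c1 = 1665 m/s.
At r₂: circular v_c2 = √(μ/r₂) = 4618 m/s; transfer-apogee v_a = √[μ(2/r₂ − 1/a_t)] = 3343 m/s.
Δv₂ = v_c2 − v_a = 1275 m/s.
Total Δv = Δv₁ + Δv₂ = 2940 m/s = 2.940 km/s.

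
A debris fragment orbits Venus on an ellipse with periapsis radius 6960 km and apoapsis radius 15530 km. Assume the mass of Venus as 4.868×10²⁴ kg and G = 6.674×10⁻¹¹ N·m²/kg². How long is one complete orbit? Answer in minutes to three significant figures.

μ = GM = 6.674×10⁻¹¹ × 4.868×10²⁴ = 3.249×10¹⁴ m³/s².
Semi-major axis a = (r_p + r_a)/2 = (6960.0 + 15530)/2 = 11245 km = 1.124×10⁷ m.
By Kepler's third law T = 2π√(a³/μ) = 2π × 2.092×10³ = 1.314×10⁴ s.
= 219.1 minutes.

T ≈ 219 minutes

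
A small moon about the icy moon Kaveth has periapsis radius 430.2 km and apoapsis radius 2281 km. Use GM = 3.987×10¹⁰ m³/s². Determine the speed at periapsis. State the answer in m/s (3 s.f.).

Semi-major axis a = (r_p + r_a)/2 = 1355.6 km = 1.356×10⁶ m.
Vis-viva: v² = μ(2/r − 1/a) = 3.987×10¹⁰ × (4.649×10⁻⁶ − 7.377×10⁻⁷) = 1.559×10⁵ m²/s².
v = 394.9 m/s.

v ≈ 395 m/s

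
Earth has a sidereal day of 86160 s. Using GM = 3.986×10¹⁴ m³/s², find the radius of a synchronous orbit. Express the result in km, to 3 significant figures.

r_sync ≈ 42200 km

A synchronous orbit has period T, so by Kepler's third law a = (μT²/4π²)^(1/3).
μT²/4π² = 3.986×10¹⁴ × (8.616×10⁴)² / 39.48 = 7.495×10²² m³.
a = 4.216×10⁷ m = 42163 km.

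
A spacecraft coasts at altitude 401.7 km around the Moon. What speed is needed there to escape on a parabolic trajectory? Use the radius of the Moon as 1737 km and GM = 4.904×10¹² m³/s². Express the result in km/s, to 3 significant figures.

r = 1737 + 401.7 = 2138.7 km = 2.1387×10⁶ m.
Escape speed v_esc = √(2μ/r) = √(2 × 4.904×10¹² / 2.139×10⁶) = √(4.586×10⁶) = 2141 m/s.
= 2.141 km/s.

v_esc ≈ 2.14 km/s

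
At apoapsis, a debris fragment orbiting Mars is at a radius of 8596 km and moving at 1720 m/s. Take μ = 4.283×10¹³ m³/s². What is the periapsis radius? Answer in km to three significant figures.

r_a = 8.596×10⁶ m.
Specific energy ε = v²/2 − μ/r = -3.503×10⁶ J/kg, so a = −μ/(2ε) = 6.113×10⁶ m.
The apsides satisfy r_p + r_a = 2a, so the periapsis radius is 2a − r_a = 3.629×10⁶ m = 3629.4 km.

periapsis radius ≈ 3630 km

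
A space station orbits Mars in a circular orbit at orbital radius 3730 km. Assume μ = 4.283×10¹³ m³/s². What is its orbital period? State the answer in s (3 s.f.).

r = 3730 km = 3.730×10⁶ m.
Kepler's third law: T = 2π√(r³/μ) = 2π√((3.730×10⁶)³ / 4.283×10¹³).
r³/μ = 1.212×10⁶ s², so T = 2π × 1.101×10³ = 6.916×10³ s.

T ≈ 6920 s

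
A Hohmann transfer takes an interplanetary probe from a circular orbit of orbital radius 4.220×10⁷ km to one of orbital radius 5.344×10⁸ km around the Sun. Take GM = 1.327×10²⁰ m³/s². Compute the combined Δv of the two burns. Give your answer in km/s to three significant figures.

r₁ = 4.220×10⁷ km = 4.220×10¹⁰ m.
r₂ = 5.344×10⁸ km = 5.344×10¹¹ m.
Transfer ellipse a_t = (r₁ + r₂)/2 = 2.883×10¹¹ m.
At r₁: circular v_c1 = √(μ/r₁) = 56080 m/s; transfer-perihelion v_p = √[μ(2/r₁ − 1/a_t)] = 76350 m/s.
Δv₁ = v_p − v_c1 = 20270 m/s.
At r₂: circular v_c2 = √(μ/r₂) = 15760 m/s; transfer-aphelion v_a = √[μ(2/r₂ − 1/a_t)] = 6029 m/s.
Δv₂ = v_c2 − v_a = 9729 m/s.
Total Δv = Δv₁ + Δv₂ = 30000 m/s = 30.00 km/s.

Δv_total ≈ 30.0 km/s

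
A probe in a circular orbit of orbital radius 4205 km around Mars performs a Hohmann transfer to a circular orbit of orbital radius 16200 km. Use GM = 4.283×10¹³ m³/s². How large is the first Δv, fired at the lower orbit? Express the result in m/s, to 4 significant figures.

r₁ = 4205 km = 4.205×10⁶ m.
r₂ = 16200 km = 1.620×10⁷ m.
Transfer ellipse a_t = (r₁ + r₂)/2 = 1.020×10⁷ m.
At r₁: circular v_c1 = √(μ/r₁) = 3191 m/s; transfer-periapsis v_p = √[μ(2/r₁ − 1/a_t)] = 4022 m/s.
Δv₁ = v_p − v_c1 = 830.1 m/s.

Δv ≈ 830.1 m/s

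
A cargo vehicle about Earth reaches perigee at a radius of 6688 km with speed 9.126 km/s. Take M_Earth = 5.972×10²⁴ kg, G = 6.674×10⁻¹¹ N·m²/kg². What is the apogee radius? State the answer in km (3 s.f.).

apogee radius ≈ 15500 km

μ = GM = 6.674×10⁻¹¹ × 5.972×10²⁴ = 3.986×10¹⁴ m³/s².
r_p = 6.688×10⁶ m.
Specific energy ε = v²/2 − μ/r = -1.795×10⁷ J/kg, so a = −μ/(2ε) = 1.110×10⁷ m.
The apsides satisfy r_p + r_a = 2a, so the apogee radius is 2a − r_p = 1.551×10⁷ m = 15513 km.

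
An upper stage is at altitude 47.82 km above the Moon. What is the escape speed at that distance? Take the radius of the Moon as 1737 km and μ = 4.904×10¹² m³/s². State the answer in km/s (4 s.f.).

r = 1737 + 47.82 = 1784.8 km = 1.7848×10⁶ m.
Escape speed v_esc = √(2μ/r) = √(2 × 4.904×10¹² / 1.785×10⁶) = √(5.495×10⁶) = 2344 m/s.
= 2.344 km/s.

v_esc ≈ 2.344 km/s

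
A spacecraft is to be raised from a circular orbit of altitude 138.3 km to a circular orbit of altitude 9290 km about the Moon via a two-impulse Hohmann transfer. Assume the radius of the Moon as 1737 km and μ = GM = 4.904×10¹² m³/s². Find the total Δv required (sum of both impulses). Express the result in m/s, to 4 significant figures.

Δv_total ≈ 804.4 m/s

r₁ = 1737 + 138.3 = 1875.3 km = 1.8753×10⁶ m.
r₂ = 1737 + 9290 = 11027 km = 1.1027×10⁷ m.
Transfer ellipse a_t = (r₁ + r₂)/2 = 6.451×10⁶ m.
At r₁: circular v_c1 = √(μ/r₁) = 1617 m/s; transfer-perilune v_p = √[μ(2/r₁ − 1/a_t)] = 2114 m/s.
Δv₁ = v_p − v_c1 = 497.1 m/s.
At r₂: circular v_c2 = √(μ/r₂) = 666.9 m/s; transfer-apolune v_a = √[μ(2/r₂ − 1/a_t)] = 359.6 m/s.
Δv₂ = v_c2 − v_a = 307.3 m/s.
Total Δv = Δv₁ + Δv₂ = 804.4 m/s.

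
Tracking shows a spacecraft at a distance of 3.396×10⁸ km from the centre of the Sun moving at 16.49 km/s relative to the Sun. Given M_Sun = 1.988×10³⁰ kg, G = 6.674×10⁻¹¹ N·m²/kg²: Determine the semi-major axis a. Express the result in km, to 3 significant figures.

a ≈ 2.60×10⁸ km

μ = GM = 6.674×10⁻¹¹ × 1.988×10³⁰ = 1.327×10²⁰ m³/s².
r = 3.396×10¹¹ m.
Vis-viva rearranged: 1/a = 2/r − v²/μ = 5.889×10⁻¹² − 2.049×10⁻¹² = 3.840×10⁻¹² m⁻¹.
a = 2.604×10¹¹ m = 2.6043×10⁸ km.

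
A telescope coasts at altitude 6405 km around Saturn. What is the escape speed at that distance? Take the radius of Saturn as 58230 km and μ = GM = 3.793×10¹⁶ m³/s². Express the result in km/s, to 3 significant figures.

r = 58230 + 6405 = 64635 km = 6.4635×10⁷ m.
Escape speed v_esc = √(2μ/r) = √(2 × 3.793×10¹⁶ / 6.464×10⁷) = √(1.174×10⁹) = 34260 m/s.
= 34.26 km/s.

v_esc ≈ 34.3 km/s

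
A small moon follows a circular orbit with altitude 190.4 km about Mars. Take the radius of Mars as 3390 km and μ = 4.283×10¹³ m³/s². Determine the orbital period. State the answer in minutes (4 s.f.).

T ≈ 108.4 minutes

r = 3390 + 190.4 = 3580.4 km = 3.5804×10⁶ m.
Kepler's third law: T = 2π√(r³/μ) = 2π√((3.580×10⁶)³ / 4.283×10¹³).
r³/μ = 1.072×10⁶ s², so T = 2π × 1.035×10³ = 6.504×10³ s.
Converting: 6.504×10³ s ÷ 60.00 = 108.4 minutes.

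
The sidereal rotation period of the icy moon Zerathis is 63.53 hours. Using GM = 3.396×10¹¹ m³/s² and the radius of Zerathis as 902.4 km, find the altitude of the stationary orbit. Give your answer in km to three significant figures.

h_sync ≈ 6760 km

T = 63.53 hours = 2.287×10⁵ s.
A synchronous orbit has period T, so by Kepler's third law a = (μT²/4π²)^(1/3).
μT²/4π² = 3.396×10¹¹ × (2.287×10⁵)² / 39.48 = 4.500×10²⁰ m³.
a = 7.663×10⁶ m = 7662.8 km.
Altitude h = a − R = 7662.8 − 902.4 = 6760.4 km.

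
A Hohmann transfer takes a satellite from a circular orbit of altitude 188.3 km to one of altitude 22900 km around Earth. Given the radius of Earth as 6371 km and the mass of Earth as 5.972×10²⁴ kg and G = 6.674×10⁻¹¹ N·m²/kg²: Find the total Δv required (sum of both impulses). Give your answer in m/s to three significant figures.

μ = GM = 6.674×10⁻¹¹ × 5.972×10²⁴ = 3.986×10¹⁴ m³/s².
r₁ = 6371 + 188.3 = 6559.3 km = 6.5593×10⁶ m.
r₂ = 6371 + 22900 = 29271 km = 2.9271×10⁷ m.
Transfer ellipse a_t = (r₁ + r₂)/2 = 1.792×10⁷ m.
At r₁: circular v_c1 = √(μ/r₁) = 7795 m/s; transfer-perigee v_p = √[μ(2/r₁ − 1/a_t)] = 9964 m/s.
Δv₁ = v_p − v_c1 = 2169 m/s.
At r₂: circular v_c2 = √(μ/r₂) = 3690 m/s; transfer-apogee v_a = √[μ(2/r₂ − 1/a_t)] = 2233 m/s.
Δv₂ = v_c2 − v_a = 1457 m/s.
Total Δv = Δv₁ + Δv₂ = 3626 m/s.

Δv_total ≈ 3630 m/s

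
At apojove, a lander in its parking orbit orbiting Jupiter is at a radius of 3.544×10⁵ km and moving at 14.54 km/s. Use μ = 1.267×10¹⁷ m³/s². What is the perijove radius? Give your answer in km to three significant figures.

r_a = 3.544×10⁸ m.
Specific energy ε = v²/2 − μ/r = -2.518×10⁸ J/kg, so a = −μ/(2ε) = 2.516×10⁸ m.
The apsides satisfy r_p + r_a = 2a, so the perijove radius is 2a − r_a = 1.488×10⁸ m = 1.4878×10⁵ km.

perijove radius ≈ 1.49×10⁵ km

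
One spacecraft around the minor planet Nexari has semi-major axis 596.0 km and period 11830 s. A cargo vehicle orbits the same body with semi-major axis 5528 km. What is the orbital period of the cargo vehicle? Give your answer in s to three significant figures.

Kepler's third law: T² ∝ a³, so T₂ = T₁ (a₂/a₁)^(3/2).
a₂/a₁ = 9.275, (a₂/a₁)^(3/2) = 28.25.
T₂ = 11830 × 28.25 = 3.342×10⁵ s.

T₂ ≈ 3.34×10⁵ s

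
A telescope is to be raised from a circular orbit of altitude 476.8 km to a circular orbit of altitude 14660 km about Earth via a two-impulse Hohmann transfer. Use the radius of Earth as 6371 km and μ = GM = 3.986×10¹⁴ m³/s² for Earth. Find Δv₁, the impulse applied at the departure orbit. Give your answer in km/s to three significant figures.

r₁ = 6371 + 476.8 = 6847.8 km = 6.8478×10⁶ m.
r₂ = 6371 + 14660 = 21031 km = 2.1031×10⁷ m.
Transfer ellipse a_t = (r₁ + r₂)/2 = 1.394×10⁷ m.
At r₁: circular v_c1 = √(μ/r₁) = 7629 m/s; transfer-perigee v_p = √[μ(2/r₁ − 1/a_t)] = 9371 m/s.
Δv₁ = v_p − v_c1 = 1742 m/s.
= 1.742 km/s.

Δv ≈ 1.74 km/s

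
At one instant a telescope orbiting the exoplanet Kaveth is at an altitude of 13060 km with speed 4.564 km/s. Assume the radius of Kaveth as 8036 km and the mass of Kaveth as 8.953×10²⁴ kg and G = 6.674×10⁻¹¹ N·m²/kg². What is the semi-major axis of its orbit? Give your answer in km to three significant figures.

μ = GM = 6.674×10⁻¹¹ × 8.953×10²⁴ = 5.975×10¹⁴ m³/s².
r = 8036 + 13060 = 21096 km = 2.110×10⁷ m.
Vis-viva rearranged: 1/a = 2/r − v²/μ = 9.480×10⁻⁸ − 3.486×10⁻⁸ = 5.994×10⁻⁸ m⁻¹.
a = 1.668×10⁷ m = 16682 km.

a ≈ 16700 km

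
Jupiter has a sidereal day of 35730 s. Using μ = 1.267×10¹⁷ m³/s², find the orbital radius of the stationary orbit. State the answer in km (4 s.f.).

r_sync ≈ 1.600×10⁵ km

A synchronous orbit has period T, so by Kepler's third law a = (μT²/4π²)^(1/3).
μT²/4π² = 1.267×10¹⁷ × (3.573×10⁴)² / 39.48 = 4.097×10²⁴ m³.
a = 1.600×10⁸ m = 1.6002×10⁵ km.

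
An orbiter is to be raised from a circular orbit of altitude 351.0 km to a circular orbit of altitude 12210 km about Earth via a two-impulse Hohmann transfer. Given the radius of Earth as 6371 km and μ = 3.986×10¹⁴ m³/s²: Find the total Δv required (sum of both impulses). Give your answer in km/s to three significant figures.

Δv_total ≈ 2.89 km/s

r₁ = 6371 + 351.0 = 6722.0 km = 6.7220×10⁶ m.
r₂ = 6371 + 12210 = 18581 km = 1.8581×10⁷ m.
Transfer ellipse a_t = (r₁ + r₂)/2 = 1.265×10⁷ m.
At r₁: circular v_c1 = √(μ/r₁) = 7701 m/s; transfer-perigee v_p = √[μ(2/r₁ − 1/a_t)] = 9332 m/s.
Δv₁ = v_p − v_c1 = 1632 m/s.
At r₂: circular v_c2 = √(μ/r₂) = 4632 m/s; transfer-apogee v_a = √[μ(2/r₂ − 1/a_t)] = 3376 m/s.
Δv₂ = v_c2 − v_a = 1256 m/s.
Total Δv = Δv₁ + Δv₂ = 2887 m/s = 2.887 km/s.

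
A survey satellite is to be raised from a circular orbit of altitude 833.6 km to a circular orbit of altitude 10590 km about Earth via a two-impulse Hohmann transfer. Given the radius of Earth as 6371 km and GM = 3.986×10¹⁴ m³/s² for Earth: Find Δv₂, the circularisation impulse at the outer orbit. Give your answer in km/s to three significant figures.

r₁ = 6371 + 833.6 = 7204.6 km = 7.2046×10⁶ m.
r₂ = 6371 + 10590 = 16961 km = 1.6961×10⁷ m.
Transfer ellipse a_t = (r₁ + r₂)/2 = 1.208×10⁷ m.
At r₁: circular v_c1 = √(μ/r₁) = 7438 m/s; transfer-perigee v_p = √[μ(2/r₁ − 1/a_t)] = 8813 m/s.
At r₂: circular v_c2 = √(μ/r₂) = 4848 m/s; transfer-apogee v_a = √[μ(2/r₂ − 1/a_t)] = 3743 m/s.
Δv₂ = v_c2 − v_a = 1104 m/s.
= 1.104 km/s.

Δv ≈ 1.10 km/s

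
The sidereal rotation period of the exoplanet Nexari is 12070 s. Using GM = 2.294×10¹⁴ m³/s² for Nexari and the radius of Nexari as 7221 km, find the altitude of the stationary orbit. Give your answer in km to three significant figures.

h_sync ≈ 2240 km

A synchronous orbit has period T, so by Kepler's third law a = (μT²/4π²)^(1/3).
μT²/4π² = 2.294×10¹⁴ × (1.207×10⁴)² / 39.48 = 8.465×10²⁰ m³.
a = 9.460×10⁶ m = 9459.8 km.
Altitude h = a − R = 9459.8 − 7221 = 2238.8 km.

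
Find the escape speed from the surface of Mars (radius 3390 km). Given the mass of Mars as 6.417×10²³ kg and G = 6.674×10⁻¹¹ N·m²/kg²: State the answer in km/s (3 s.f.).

μ = GM = 6.674×10⁻¹¹ × 6.417×10²³ = 4.283×10¹³ m³/s².
r = R = 3.390×10⁶ m.
Escape speed v_esc = √(2μ/r) = √(2 × 4.283×10¹³ / 3.390×10⁶) = √(2.527×10⁷) = 5027 m/s.
= 5.027 km/s.

v_esc ≈ 5.03 km/s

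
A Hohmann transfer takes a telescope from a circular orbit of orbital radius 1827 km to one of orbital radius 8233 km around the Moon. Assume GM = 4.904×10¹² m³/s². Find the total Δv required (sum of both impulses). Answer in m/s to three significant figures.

Δv_total ≈ 764 m/s

r₁ = 1827 km = 1.827×10⁶ m.
r₂ = 8233 km = 8.233×10⁶ m.
Transfer ellipse a_t = (r₁ + r₂)/2 = 5.030×10⁶ m.
At r₁: circular v_c1 = √(μ/r₁) = 1638 m/s; transfer-perilune v_p = √[μ(2/r₁ − 1/a_t)] = 2096 m/s.
Δv₁ = v_p − v_c1 = 457.7 m/s.
At r₂: circular v_c2 = √(μ/r₂) = 771.8 m/s; transfer-apolune v_a = √[μ(2/r₂ − 1/a_t)] = 465.1 m/s.
Δv₂ = v_c2 − v_a = 306.6 m/s.
Total Δv = Δv₁ + Δv₂ = 764.3 m/s.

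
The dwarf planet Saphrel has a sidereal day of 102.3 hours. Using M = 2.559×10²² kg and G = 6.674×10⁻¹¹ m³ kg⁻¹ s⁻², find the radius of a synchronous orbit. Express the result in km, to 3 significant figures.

μ = GM = 6.674×10⁻¹¹ × 2.559×10²² = 1.708×10¹² m³/s².
T = 102.3 hours = 3.683×10⁵ s.
A synchronous orbit has period T, so by Kepler's third law a = (μT²/4π²)^(1/3).
μT²/4π² = 1.708×10¹² × (3.683×10⁵)² / 39.48 = 5.867×10²¹ m³.
a = 1.804×10⁷ m = 18036 km.

r_sync ≈ 18000 km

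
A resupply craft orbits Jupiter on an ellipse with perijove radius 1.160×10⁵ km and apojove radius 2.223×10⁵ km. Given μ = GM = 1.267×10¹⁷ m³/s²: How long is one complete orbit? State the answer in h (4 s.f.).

Semi-major axis a = (r_p + r_a)/2 = (1.1600×10⁵ + 2.2230×10⁵)/2 = 1.6915×10⁵ km = 1.692×10⁸ m.
By Kepler's third law T = 2π√(a³/μ) = 2π × 6.180×10³ = 3.883×10⁴ s.
= 10.79 h.

T ≈ 10.79 h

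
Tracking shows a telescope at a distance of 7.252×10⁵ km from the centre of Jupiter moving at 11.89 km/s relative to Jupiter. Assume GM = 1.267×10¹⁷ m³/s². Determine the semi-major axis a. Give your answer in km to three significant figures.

a ≈ 6.09×10⁵ km

r = 7.252×10⁸ m.
Specific orbital energy ε = v²/2 − μ/r = (11890)²/2 − 1.267×10¹⁷/7.252×10⁸ = -1.040×10⁸ J/kg.
Since ε = −μ/(2a), a = −μ/(2ε) = 6.090×10⁸ m = 6.0899×10⁵ km.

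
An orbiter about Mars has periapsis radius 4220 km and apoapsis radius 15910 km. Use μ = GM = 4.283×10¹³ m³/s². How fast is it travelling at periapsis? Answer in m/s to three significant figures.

Semi-major axis a = (r_p + r_a)/2 = 10065 km = 1.006×10⁷ m.
Vis-viva: v² = μ(2/r − 1/a) = 4.283×10¹³ × (4.739×10⁻⁷ − 9.935×10⁻⁸) = 1.604×10⁷ m²/s².
v = 4005 m/s.

v ≈ 4010 m/s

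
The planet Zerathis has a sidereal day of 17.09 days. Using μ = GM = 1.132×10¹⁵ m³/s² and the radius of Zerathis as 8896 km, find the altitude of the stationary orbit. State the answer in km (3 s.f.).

T = 17.09 days = 1.477×10⁶ s.
A synchronous orbit has period T, so by Kepler's third law a = (μT²/4π²)^(1/3).
μT²/4π² = 1.132×10¹⁵ × (1.477×10⁶)² / 39.48 = 6.252×10²⁵ m³.
a = 3.969×10⁸ m = 3.9689×10⁵ km.
Altitude h = a − R = 3.9689×10⁵ − 8896 = 3.8799×10⁵ km.

h_sync ≈ 3.88×10⁵ km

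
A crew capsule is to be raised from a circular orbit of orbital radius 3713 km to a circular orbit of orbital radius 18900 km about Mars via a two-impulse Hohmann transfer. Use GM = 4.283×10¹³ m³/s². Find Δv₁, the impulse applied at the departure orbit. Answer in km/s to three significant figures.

Δv ≈ 0.995 km/s

r₁ = 3713 km = 3.713×10⁶ m.
r₂ = 18900 km = 1.890×10⁷ m.
Transfer ellipse a_t = (r₁ + r₂)/2 = 1.131×10⁷ m.
At r₁: circular v_c1 = √(μ/r₁) = 3396 m/s; transfer-periapsis v_p = √[μ(2/r₁ − 1/a_t)] = 4391 m/s.
Δv₁ = v_p − v_c1 = 994.8 m/s.
= 0.9948 km/s.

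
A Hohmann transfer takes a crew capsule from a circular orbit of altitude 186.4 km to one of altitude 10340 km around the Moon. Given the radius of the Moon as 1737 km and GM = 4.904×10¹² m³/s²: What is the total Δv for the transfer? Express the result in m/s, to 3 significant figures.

r₁ = 1737 + 186.4 = 1923.4 km = 1.9234×10⁶ m.
r₂ = 1737 + 10340 = 12077 km = 1.2077×10⁷ m.
Transfer ellipse a_t = (r₁ + r₂)/2 = 7.000×10⁶ m.
At r₁: circular v_c1 = √(μ/r₁) = 1597 m/s; transfer-perilune v_p = √[μ(2/r₁ − 1/a_t)] = 2097 m/s.
Δv₁ = v_p − v_c1 = 500.6 m/s.
At r₂: circular v_c2 = √(μ/r₂) = 637.2 m/s; transfer-apolune v_a = √[μ(2/r₂ − 1/a_t)] = 334.0 m/s.
Δv₂ = v_c2 − v_a = 303.2 m/s.
Total Δv = Δv₁ + Δv₂ = 803.8 m/s.

Δv_total ≈ 804 m/s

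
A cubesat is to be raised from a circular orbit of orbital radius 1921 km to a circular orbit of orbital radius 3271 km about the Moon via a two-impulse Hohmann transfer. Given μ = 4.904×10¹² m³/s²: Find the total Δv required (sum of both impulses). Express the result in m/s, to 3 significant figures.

Δv_total ≈ 367 m/s

r₁ = 1921 km = 1.921×10⁶ m.
r₂ = 3271 km = 3.271×10⁶ m.
Transfer ellipse a_t = (r₁ + r₂)/2 = 2.596×10⁶ m.
At r₁: circular v_c1 = √(μ/r₁) = 1598 m/s; transfer-perilune v_p = √[μ(2/r₁ − 1/a_t)] = 1793 m/s.
Δv₁ = v_p − v_c1 = 195.7 m/s.
At r₂: circular v_c2 = √(μ/r₂) = 1224 m/s; transfer-apolune v_a = √[μ(2/r₂ − 1/a_t)] = 1053 m/s.
Δv₂ = v_c2 − v_a = 171.1 m/s.
Total Δv = Δv₁ + Δv₂ = 366.9 m/s.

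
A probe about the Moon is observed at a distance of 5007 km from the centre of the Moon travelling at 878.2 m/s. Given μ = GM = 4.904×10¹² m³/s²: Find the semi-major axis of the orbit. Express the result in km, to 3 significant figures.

a ≈ 4130 km

r = 5.007×10⁶ m.
Vis-viva rearranged: 1/a = 2/r − v²/μ = 3.994×10⁻⁷ − 1.573×10⁻⁷ = 2.422×10⁻⁷ m⁻¹.
a = 4.129×10⁶ m = 4129.3 km.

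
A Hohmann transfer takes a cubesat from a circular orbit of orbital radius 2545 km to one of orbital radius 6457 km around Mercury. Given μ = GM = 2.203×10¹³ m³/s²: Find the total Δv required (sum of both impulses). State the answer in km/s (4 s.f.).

Δv_total ≈ 1.040 km/s

r₁ = 2545 km = 2.545×10⁶ m.
r₂ = 6457 km = 6.457×10⁶ m.
Transfer ellipse a_t = (r₁ + r₂)/2 = 4.501×10⁶ m.
At r₁: circular v_c1 = √(μ/r₁) = 2942 m/s; transfer-periherm v_p = √[μ(2/r₁ − 1/a_t)] = 3524 m/s.
Δv₁ = v_p − v_c1 = 581.8 m/s.
At r₂: circular v_c2 = √(μ/r₂) = 1847 m/s; transfer-apoherm v_a = √[μ(2/r₂ − 1/a_t)] = 1389 m/s.
Δv₂ = v_c2 − v_a = 458.2 m/s.
Total Δv = Δv₁ + Δv₂ = 1040 m/s = 1.040 km/s.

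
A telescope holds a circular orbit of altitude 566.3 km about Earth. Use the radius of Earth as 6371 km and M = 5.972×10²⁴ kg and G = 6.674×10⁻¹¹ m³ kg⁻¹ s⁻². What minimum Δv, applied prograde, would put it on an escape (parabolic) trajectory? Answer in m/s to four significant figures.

Δv ≈ 3140 m/s

μ = GM = 6.674×10⁻¹¹ × 5.972×10²⁴ = 3.986×10¹⁴ m³/s².
r = 6371 + 566.3 = 6937.3 km = 6.9373×10⁶ m.
Circular speed v_c = √(μ/r) = 7580 m/s.
Escape speed v_esc = √(2μ/r) = √2 × v_c = 10720 m/s.
Δv = v_esc − v_c = 3140 m/s.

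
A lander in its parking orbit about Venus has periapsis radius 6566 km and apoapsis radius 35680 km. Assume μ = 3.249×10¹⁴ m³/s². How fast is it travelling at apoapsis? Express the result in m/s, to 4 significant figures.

v ≈ 1682 m/s

Semi-major axis a = (r_p + r_a)/2 = 21123 km = 2.112×10⁷ m.
Vis-viva: v² = μ(2/r − 1/a) = 3.249×10¹⁴ × (5.605×10⁻⁸ − 4.734×10⁻⁸) = 2.831×10⁶ m²/s².
v = 1682 m/s.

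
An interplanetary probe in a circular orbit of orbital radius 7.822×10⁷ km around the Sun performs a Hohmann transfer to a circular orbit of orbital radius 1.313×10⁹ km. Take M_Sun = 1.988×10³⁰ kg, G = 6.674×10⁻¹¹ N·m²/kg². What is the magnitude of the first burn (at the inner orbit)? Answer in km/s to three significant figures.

Δv ≈ 15.4 km/s

μ = GM = 6.674×10⁻¹¹ × 1.988×10³⁰ = 1.327×10²⁰ m³/s².
r₁ = 7.822×10⁷ km = 7.822×10¹⁰ m.
r₂ = 1.313×10⁹ km = 1.313×10¹² m.
Transfer ellipse a_t = (r₁ + r₂)/2 = 6.956×10¹¹ m.
At r₁: circular v_c1 = √(μ/r₁) = 41190 m/s; transfer-perihelion v_p = √[μ(2/r₁ − 1/a_t)] = 56580 m/s.
Δv₁ = v_p − v_c1 = 15400 m/s.
= 15.40 km/s.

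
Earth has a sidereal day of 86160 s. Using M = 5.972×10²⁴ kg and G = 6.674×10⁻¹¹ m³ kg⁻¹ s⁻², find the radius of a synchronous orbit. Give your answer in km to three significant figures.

μ = GM = 6.674×10⁻¹¹ × 5.972×10²⁴ = 3.986×10¹⁴ m³/s².
A synchronous orbit has period T, so by Kepler's third law a = (μT²/4π²)^(1/3).
μT²/4π² = 3.986×10¹⁴ × (8.616×10⁴)² / 39.48 = 7.495×10²² m³.
a = 4.216×10⁷ m = 42162 km.

r_sync ≈ 42200 km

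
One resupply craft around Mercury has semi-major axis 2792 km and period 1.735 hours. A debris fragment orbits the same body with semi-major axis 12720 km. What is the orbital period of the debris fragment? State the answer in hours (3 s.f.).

Kepler's third law: T² ∝ a³, so T₂ = T₁ (a₂/a₁)^(3/2).
a₂/a₁ = 4.556, (a₂/a₁)^(3/2) = 9.724.
T₂ = 1.735 × 9.724 = 16.87 hours.

T₂ ≈ 16.9 hours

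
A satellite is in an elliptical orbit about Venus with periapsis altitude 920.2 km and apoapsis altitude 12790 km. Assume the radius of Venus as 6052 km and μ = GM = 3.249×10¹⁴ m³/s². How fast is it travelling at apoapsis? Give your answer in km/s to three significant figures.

v ≈ 3.05 km/s

r_p = 6052 + 920.2 = 6972.2 km = 6.9722×10⁶ m.
r_a = 6052 + 12790 = 18842 km = 1.8842×10⁷ m.
Semi-major axis a = (r_p + r_a)/2 = 12907 km = 1.291×10⁷ m.
Vis-viva: v² = μ(2/r − 1/a) = 3.249×10¹⁴ × (1.061×10⁻⁷ − 7.748×10⁻⁸) = 9.315×10⁶ m²/s².
v = 3052 m/s = 3.052 km/s.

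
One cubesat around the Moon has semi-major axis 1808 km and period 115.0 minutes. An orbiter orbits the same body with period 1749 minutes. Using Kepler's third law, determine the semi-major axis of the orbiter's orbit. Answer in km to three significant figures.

a₂ ≈ 11100 km

Kepler's third law: a³ ∝ T², so a₂ = a₁ (T₂/T₁)^(2/3).
T₂/T₁ = 15.21, (T₂/T₁)^(2/3) = 6.138.
a₂ = 1808 × 6.138 = 11100 km.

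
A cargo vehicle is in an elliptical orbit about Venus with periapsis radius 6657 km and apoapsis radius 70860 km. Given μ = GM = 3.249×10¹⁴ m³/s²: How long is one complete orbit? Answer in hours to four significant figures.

T ≈ 23.36 hours

Semi-major axis a = (r_p + r_a)/2 = (6657.0 + 70860)/2 = 38758 km = 3.876×10⁷ m.
By Kepler's third law T = 2π√(a³/μ) = 2π × 1.339×10⁴ = 8.411×10⁴ s.
= 23.36 hours.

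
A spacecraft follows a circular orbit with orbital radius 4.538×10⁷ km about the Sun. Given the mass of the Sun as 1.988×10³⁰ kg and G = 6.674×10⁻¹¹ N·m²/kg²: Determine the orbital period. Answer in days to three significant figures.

T ≈ 61.0 days

μ = GM = 6.674×10⁻¹¹ × 1.988×10³⁰ = 1.327×10²⁰ m³/s².
r = 4.538×10⁷ km = 4.538×10¹⁰ m.
Kepler's third law: T = 2π√(r³/μ) = 2π√((4.538×10¹⁰)³ / 1.327×10²⁰).
r³/μ = 7.044×10¹¹ s², so T = 2π × 8.393×10⁵ = 5.273×10⁶ s.
Converting: 5.273×10⁶ s ÷ 86400 = 61.03 days.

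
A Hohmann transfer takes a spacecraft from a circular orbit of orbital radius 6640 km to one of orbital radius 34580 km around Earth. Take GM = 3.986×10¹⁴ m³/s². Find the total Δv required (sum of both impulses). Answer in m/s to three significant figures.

Δv_total ≈ 3760 m/s

r₁ = 6640 km = 6.640×10⁶ m.
r₂ = 34580 km = 3.458×10⁷ m.
Transfer ellipse a_t = (r₁ + r₂)/2 = 2.061×10⁷ m.
At r₁: circular v_c1 = √(μ/r₁) = 7748 m/s; transfer-perigee v_p = √[μ(2/r₁ − 1/a_t)] = 10040 m/s.
Δv₁ = v_p − v_c1 = 2288 m/s.
At r₂: circular v_c2 = √(μ/r₂) = 3395 m/s; transfer-apogee v_a = √[μ(2/r₂ − 1/a_t)] = 1927 m/s.
Δv₂ = v_c2 − v_a = 1468 m/s.
Total Δv = Δv₁ + Δv₂ = 3756 m/s.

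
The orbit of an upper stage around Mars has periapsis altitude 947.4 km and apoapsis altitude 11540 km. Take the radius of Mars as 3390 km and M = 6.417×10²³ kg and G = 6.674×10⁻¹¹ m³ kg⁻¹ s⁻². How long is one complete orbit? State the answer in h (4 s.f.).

μ = GM = 6.674×10⁻¹¹ × 6.417×10²³ = 4.283×10¹³ m³/s².
r_p = 3390 + 947.4 = 4337.4 km = 4.3374×10⁶ m.
r_a = 3390 + 11540 = 14930 km = 1.4930×10⁷ m.
Semi-major axis a = (r_p + r_a)/2 = (4337.4 + 14930)/2 = 9633.7 km = 9.634×10⁶ m.
By Kepler's third law T = 2π√(a³/μ) = 2π × 4.569×10³ = 2.871×10⁴ s.
= 7.975 h.

T ≈ 7.975 h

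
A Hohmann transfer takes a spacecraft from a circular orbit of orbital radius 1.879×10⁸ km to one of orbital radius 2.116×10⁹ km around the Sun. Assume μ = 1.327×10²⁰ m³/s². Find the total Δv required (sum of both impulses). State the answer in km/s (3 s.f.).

Δv_total ≈ 14.2 km/s

r₁ = 1.879×10⁸ km = 1.879×10¹¹ m.
r₂ = 2.116×10⁹ km = 2.116×10¹² m.
Transfer ellipse a_t = (r₁ + r₂)/2 = 1.152×10¹² m.
At r₁: circular v_c1 = √(μ/r₁) = 26570 m/s; transfer-perihelion v_p = √[μ(2/r₁ − 1/a_t)] = 36020 m/s.
Δv₁ = v_p − v_c1 = 9443 m/s.
At r₂: circular v_c2 = √(μ/r₂) = 7919 m/s; transfer-aphelion v_a = √[μ(2/r₂ − 1/a_t)] = 3198 m/s.
Δv₂ = v_c2 − v_a = 4721 m/s.
Total Δv = Δv₁ + Δv₂ = 14160 m/s = 14.16 km/s.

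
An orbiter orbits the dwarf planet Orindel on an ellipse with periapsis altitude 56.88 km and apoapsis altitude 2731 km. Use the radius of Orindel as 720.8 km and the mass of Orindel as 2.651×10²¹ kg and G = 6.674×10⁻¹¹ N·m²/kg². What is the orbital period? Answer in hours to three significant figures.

T ≈ 12.8 hours

μ = GM = 6.674×10⁻¹¹ × 2.651×10²¹ = 1.769×10¹¹ m³/s².
r_p = 720.8 + 56.88 = 777.68 km = 7.7768×10⁵ m.
r_a = 720.8 + 2731 = 3451.8 km = 3.4518×10⁶ m.
Semi-major axis a = (r_p + r_a)/2 = (777.68 + 3451.8)/2 = 2114.7 km = 2.115×10⁶ m.
By Kepler's third law T = 2π√(a³/μ) = 2π × 7.311×10³ = 4.594×10⁴ s.
= 12.76 hours.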